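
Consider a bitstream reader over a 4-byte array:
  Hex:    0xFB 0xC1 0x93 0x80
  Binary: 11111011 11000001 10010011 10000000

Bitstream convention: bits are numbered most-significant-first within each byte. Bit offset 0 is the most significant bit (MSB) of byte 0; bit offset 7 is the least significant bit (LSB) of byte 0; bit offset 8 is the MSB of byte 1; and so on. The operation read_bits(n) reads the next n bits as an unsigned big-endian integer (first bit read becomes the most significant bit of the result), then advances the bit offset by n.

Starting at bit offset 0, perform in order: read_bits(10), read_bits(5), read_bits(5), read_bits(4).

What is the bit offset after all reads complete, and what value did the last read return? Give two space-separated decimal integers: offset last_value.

Read 1: bits[0:10] width=10 -> value=1007 (bin 1111101111); offset now 10 = byte 1 bit 2; 22 bits remain
Read 2: bits[10:15] width=5 -> value=0 (bin 00000); offset now 15 = byte 1 bit 7; 17 bits remain
Read 3: bits[15:20] width=5 -> value=25 (bin 11001); offset now 20 = byte 2 bit 4; 12 bits remain
Read 4: bits[20:24] width=4 -> value=3 (bin 0011); offset now 24 = byte 3 bit 0; 8 bits remain

Answer: 24 3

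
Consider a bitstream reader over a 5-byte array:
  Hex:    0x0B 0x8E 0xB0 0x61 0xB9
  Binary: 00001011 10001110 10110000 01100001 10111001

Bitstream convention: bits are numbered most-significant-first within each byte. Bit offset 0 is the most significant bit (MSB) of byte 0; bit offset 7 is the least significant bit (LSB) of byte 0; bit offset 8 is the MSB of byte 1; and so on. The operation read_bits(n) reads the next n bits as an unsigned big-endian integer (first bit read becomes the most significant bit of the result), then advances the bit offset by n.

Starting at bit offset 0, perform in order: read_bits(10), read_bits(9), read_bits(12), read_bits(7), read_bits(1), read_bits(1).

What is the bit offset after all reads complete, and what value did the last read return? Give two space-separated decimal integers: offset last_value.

Answer: 40 1

Derivation:
Read 1: bits[0:10] width=10 -> value=46 (bin 0000101110); offset now 10 = byte 1 bit 2; 30 bits remain
Read 2: bits[10:19] width=9 -> value=117 (bin 001110101); offset now 19 = byte 2 bit 3; 21 bits remain
Read 3: bits[19:31] width=12 -> value=2096 (bin 100000110000); offset now 31 = byte 3 bit 7; 9 bits remain
Read 4: bits[31:38] width=7 -> value=110 (bin 1101110); offset now 38 = byte 4 bit 6; 2 bits remain
Read 5: bits[38:39] width=1 -> value=0 (bin 0); offset now 39 = byte 4 bit 7; 1 bits remain
Read 6: bits[39:40] width=1 -> value=1 (bin 1); offset now 40 = byte 5 bit 0; 0 bits remain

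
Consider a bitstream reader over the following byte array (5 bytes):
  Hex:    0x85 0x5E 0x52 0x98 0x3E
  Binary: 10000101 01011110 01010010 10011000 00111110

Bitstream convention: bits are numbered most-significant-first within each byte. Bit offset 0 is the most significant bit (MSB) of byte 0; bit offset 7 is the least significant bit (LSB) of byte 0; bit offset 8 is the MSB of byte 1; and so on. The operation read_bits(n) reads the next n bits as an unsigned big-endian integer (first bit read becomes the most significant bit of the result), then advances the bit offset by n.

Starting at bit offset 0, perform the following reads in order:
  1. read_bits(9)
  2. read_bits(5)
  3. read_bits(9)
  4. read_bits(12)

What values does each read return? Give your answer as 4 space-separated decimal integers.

Read 1: bits[0:9] width=9 -> value=266 (bin 100001010); offset now 9 = byte 1 bit 1; 31 bits remain
Read 2: bits[9:14] width=5 -> value=23 (bin 10111); offset now 14 = byte 1 bit 6; 26 bits remain
Read 3: bits[14:23] width=9 -> value=297 (bin 100101001); offset now 23 = byte 2 bit 7; 17 bits remain
Read 4: bits[23:35] width=12 -> value=1217 (bin 010011000001); offset now 35 = byte 4 bit 3; 5 bits remain

Answer: 266 23 297 1217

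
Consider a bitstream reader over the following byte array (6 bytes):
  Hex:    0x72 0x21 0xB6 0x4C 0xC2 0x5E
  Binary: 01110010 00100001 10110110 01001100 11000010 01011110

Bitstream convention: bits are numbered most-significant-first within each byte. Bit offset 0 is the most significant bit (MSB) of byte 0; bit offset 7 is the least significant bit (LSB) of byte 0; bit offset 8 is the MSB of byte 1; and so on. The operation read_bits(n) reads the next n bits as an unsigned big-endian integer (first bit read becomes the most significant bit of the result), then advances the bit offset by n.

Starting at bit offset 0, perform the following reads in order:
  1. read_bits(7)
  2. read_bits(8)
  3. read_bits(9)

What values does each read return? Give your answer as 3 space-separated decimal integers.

Answer: 57 16 438

Derivation:
Read 1: bits[0:7] width=7 -> value=57 (bin 0111001); offset now 7 = byte 0 bit 7; 41 bits remain
Read 2: bits[7:15] width=8 -> value=16 (bin 00010000); offset now 15 = byte 1 bit 7; 33 bits remain
Read 3: bits[15:24] width=9 -> value=438 (bin 110110110); offset now 24 = byte 3 bit 0; 24 bits remain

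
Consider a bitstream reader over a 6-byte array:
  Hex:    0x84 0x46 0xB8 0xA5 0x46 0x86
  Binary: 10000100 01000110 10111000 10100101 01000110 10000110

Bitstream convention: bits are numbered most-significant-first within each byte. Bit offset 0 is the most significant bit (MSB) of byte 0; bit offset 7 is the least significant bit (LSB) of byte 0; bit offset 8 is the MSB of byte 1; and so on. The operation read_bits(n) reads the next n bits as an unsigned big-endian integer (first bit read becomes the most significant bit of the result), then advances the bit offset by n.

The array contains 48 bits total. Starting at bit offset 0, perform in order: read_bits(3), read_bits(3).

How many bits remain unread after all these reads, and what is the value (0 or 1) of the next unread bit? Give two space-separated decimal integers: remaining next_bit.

Read 1: bits[0:3] width=3 -> value=4 (bin 100); offset now 3 = byte 0 bit 3; 45 bits remain
Read 2: bits[3:6] width=3 -> value=1 (bin 001); offset now 6 = byte 0 bit 6; 42 bits remain

Answer: 42 0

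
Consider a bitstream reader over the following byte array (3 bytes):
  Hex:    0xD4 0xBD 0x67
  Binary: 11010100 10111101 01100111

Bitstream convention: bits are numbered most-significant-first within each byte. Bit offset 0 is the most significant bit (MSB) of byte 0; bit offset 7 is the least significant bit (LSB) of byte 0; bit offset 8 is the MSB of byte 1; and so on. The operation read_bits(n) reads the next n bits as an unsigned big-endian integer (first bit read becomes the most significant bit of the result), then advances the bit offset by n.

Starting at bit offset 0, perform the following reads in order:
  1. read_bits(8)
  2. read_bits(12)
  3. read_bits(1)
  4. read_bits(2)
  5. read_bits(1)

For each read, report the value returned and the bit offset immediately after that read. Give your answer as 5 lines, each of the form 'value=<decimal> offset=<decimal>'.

Answer: value=212 offset=8
value=3030 offset=20
value=0 offset=21
value=3 offset=23
value=1 offset=24

Derivation:
Read 1: bits[0:8] width=8 -> value=212 (bin 11010100); offset now 8 = byte 1 bit 0; 16 bits remain
Read 2: bits[8:20] width=12 -> value=3030 (bin 101111010110); offset now 20 = byte 2 bit 4; 4 bits remain
Read 3: bits[20:21] width=1 -> value=0 (bin 0); offset now 21 = byte 2 bit 5; 3 bits remain
Read 4: bits[21:23] width=2 -> value=3 (bin 11); offset now 23 = byte 2 bit 7; 1 bits remain
Read 5: bits[23:24] width=1 -> value=1 (bin 1); offset now 24 = byte 3 bit 0; 0 bits remain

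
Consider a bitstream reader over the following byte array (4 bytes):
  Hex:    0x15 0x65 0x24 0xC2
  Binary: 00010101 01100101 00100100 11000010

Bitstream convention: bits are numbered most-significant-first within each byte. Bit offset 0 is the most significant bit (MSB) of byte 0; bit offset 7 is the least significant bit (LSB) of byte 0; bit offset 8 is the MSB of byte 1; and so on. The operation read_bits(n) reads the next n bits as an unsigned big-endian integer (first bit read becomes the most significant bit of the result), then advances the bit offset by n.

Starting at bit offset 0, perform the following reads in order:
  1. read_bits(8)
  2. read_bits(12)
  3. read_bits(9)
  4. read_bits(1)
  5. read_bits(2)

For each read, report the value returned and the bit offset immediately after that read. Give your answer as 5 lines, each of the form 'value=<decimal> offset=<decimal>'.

Read 1: bits[0:8] width=8 -> value=21 (bin 00010101); offset now 8 = byte 1 bit 0; 24 bits remain
Read 2: bits[8:20] width=12 -> value=1618 (bin 011001010010); offset now 20 = byte 2 bit 4; 12 bits remain
Read 3: bits[20:29] width=9 -> value=152 (bin 010011000); offset now 29 = byte 3 bit 5; 3 bits remain
Read 4: bits[29:30] width=1 -> value=0 (bin 0); offset now 30 = byte 3 bit 6; 2 bits remain
Read 5: bits[30:32] width=2 -> value=2 (bin 10); offset now 32 = byte 4 bit 0; 0 bits remain

Answer: value=21 offset=8
value=1618 offset=20
value=152 offset=29
value=0 offset=30
value=2 offset=32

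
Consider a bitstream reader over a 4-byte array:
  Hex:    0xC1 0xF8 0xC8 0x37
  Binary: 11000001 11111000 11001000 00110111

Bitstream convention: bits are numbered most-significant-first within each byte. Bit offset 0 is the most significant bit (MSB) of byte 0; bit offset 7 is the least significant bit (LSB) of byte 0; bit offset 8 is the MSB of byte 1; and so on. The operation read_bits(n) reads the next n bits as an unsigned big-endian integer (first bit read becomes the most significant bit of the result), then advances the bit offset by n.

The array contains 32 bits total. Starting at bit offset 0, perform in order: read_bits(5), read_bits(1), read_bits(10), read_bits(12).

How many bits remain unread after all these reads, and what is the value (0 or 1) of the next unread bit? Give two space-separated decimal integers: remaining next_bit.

Answer: 4 0

Derivation:
Read 1: bits[0:5] width=5 -> value=24 (bin 11000); offset now 5 = byte 0 bit 5; 27 bits remain
Read 2: bits[5:6] width=1 -> value=0 (bin 0); offset now 6 = byte 0 bit 6; 26 bits remain
Read 3: bits[6:16] width=10 -> value=504 (bin 0111111000); offset now 16 = byte 2 bit 0; 16 bits remain
Read 4: bits[16:28] width=12 -> value=3203 (bin 110010000011); offset now 28 = byte 3 bit 4; 4 bits remain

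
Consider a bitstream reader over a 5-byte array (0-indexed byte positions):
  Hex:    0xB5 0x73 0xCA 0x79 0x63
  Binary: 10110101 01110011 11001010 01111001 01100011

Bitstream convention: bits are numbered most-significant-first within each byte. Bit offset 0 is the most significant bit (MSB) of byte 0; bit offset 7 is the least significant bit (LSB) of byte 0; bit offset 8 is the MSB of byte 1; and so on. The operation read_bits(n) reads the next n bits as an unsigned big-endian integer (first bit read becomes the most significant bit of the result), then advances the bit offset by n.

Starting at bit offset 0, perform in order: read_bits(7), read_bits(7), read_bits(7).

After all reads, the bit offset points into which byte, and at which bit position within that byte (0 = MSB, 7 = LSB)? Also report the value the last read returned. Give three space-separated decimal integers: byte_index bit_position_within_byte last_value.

Answer: 2 5 121

Derivation:
Read 1: bits[0:7] width=7 -> value=90 (bin 1011010); offset now 7 = byte 0 bit 7; 33 bits remain
Read 2: bits[7:14] width=7 -> value=92 (bin 1011100); offset now 14 = byte 1 bit 6; 26 bits remain
Read 3: bits[14:21] width=7 -> value=121 (bin 1111001); offset now 21 = byte 2 bit 5; 19 bits remain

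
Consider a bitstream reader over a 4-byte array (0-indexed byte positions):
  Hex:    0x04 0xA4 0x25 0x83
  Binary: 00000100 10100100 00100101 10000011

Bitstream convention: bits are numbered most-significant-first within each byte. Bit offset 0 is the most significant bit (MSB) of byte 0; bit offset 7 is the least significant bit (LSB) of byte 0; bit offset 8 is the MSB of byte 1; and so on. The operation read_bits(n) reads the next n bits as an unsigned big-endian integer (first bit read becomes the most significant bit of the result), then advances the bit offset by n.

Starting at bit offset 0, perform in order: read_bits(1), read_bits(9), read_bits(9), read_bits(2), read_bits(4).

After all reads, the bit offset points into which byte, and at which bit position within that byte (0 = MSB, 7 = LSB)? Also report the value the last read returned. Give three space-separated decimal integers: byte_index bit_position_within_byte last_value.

Read 1: bits[0:1] width=1 -> value=0 (bin 0); offset now 1 = byte 0 bit 1; 31 bits remain
Read 2: bits[1:10] width=9 -> value=18 (bin 000010010); offset now 10 = byte 1 bit 2; 22 bits remain
Read 3: bits[10:19] width=9 -> value=289 (bin 100100001); offset now 19 = byte 2 bit 3; 13 bits remain
Read 4: bits[19:21] width=2 -> value=0 (bin 00); offset now 21 = byte 2 bit 5; 11 bits remain
Read 5: bits[21:25] width=4 -> value=11 (bin 1011); offset now 25 = byte 3 bit 1; 7 bits remain

Answer: 3 1 11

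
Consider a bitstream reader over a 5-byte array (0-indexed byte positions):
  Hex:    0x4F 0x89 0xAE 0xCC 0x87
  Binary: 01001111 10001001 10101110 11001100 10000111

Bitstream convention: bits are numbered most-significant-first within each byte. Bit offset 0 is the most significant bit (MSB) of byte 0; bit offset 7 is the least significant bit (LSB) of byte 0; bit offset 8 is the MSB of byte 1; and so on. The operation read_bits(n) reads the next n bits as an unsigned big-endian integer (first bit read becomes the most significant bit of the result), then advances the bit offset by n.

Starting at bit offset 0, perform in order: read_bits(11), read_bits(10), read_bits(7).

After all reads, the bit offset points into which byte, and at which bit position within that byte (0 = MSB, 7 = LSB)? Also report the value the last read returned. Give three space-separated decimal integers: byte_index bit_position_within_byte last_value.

Answer: 3 4 108

Derivation:
Read 1: bits[0:11] width=11 -> value=636 (bin 01001111100); offset now 11 = byte 1 bit 3; 29 bits remain
Read 2: bits[11:21] width=10 -> value=309 (bin 0100110101); offset now 21 = byte 2 bit 5; 19 bits remain
Read 3: bits[21:28] width=7 -> value=108 (bin 1101100); offset now 28 = byte 3 bit 4; 12 bits remain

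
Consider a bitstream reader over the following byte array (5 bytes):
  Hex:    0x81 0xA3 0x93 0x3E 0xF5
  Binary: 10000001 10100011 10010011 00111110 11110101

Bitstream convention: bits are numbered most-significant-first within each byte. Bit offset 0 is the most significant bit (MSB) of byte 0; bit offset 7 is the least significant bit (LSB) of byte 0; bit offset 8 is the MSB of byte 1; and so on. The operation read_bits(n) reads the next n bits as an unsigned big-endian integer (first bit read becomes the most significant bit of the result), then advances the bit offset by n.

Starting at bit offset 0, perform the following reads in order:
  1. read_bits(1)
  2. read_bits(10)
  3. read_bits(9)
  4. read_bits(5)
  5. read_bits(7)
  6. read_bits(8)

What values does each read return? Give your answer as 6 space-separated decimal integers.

Read 1: bits[0:1] width=1 -> value=1 (bin 1); offset now 1 = byte 0 bit 1; 39 bits remain
Read 2: bits[1:11] width=10 -> value=13 (bin 0000001101); offset now 11 = byte 1 bit 3; 29 bits remain
Read 3: bits[11:20] width=9 -> value=57 (bin 000111001); offset now 20 = byte 2 bit 4; 20 bits remain
Read 4: bits[20:25] width=5 -> value=6 (bin 00110); offset now 25 = byte 3 bit 1; 15 bits remain
Read 5: bits[25:32] width=7 -> value=62 (bin 0111110); offset now 32 = byte 4 bit 0; 8 bits remain
Read 6: bits[32:40] width=8 -> value=245 (bin 11110101); offset now 40 = byte 5 bit 0; 0 bits remain

Answer: 1 13 57 6 62 245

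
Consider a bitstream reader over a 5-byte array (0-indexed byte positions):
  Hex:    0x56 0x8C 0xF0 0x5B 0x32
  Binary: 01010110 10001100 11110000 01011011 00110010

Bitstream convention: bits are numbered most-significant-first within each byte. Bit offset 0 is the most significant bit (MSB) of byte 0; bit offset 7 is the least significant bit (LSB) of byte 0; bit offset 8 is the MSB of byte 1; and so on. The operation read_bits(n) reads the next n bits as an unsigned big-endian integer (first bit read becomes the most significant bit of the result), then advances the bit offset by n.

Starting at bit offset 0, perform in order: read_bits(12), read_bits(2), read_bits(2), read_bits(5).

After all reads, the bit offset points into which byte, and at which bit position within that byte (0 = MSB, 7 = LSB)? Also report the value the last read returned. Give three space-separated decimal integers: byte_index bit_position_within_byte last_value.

Read 1: bits[0:12] width=12 -> value=1384 (bin 010101101000); offset now 12 = byte 1 bit 4; 28 bits remain
Read 2: bits[12:14] width=2 -> value=3 (bin 11); offset now 14 = byte 1 bit 6; 26 bits remain
Read 3: bits[14:16] width=2 -> value=0 (bin 00); offset now 16 = byte 2 bit 0; 24 bits remain
Read 4: bits[16:21] width=5 -> value=30 (bin 11110); offset now 21 = byte 2 bit 5; 19 bits remain

Answer: 2 5 30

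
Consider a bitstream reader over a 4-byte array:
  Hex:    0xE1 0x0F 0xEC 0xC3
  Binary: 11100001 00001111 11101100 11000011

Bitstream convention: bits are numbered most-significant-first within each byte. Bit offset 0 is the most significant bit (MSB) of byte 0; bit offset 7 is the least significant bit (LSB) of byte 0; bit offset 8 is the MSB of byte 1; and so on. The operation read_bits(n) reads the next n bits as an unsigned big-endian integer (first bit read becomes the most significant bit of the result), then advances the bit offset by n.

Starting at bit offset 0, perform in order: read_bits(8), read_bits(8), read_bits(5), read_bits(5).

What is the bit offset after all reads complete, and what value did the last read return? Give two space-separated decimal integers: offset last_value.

Answer: 26 19

Derivation:
Read 1: bits[0:8] width=8 -> value=225 (bin 11100001); offset now 8 = byte 1 bit 0; 24 bits remain
Read 2: bits[8:16] width=8 -> value=15 (bin 00001111); offset now 16 = byte 2 bit 0; 16 bits remain
Read 3: bits[16:21] width=5 -> value=29 (bin 11101); offset now 21 = byte 2 bit 5; 11 bits remain
Read 4: bits[21:26] width=5 -> value=19 (bin 10011); offset now 26 = byte 3 bit 2; 6 bits remain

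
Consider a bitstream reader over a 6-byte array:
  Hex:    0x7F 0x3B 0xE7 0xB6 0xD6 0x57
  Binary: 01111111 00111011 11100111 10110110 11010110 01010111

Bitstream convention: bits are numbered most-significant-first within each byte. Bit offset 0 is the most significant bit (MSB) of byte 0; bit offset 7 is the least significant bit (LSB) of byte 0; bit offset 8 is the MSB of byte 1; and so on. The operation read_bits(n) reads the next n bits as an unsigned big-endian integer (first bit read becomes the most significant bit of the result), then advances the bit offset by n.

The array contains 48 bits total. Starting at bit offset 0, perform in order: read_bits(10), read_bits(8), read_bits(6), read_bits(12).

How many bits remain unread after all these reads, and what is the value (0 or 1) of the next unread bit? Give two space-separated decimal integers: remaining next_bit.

Read 1: bits[0:10] width=10 -> value=508 (bin 0111111100); offset now 10 = byte 1 bit 2; 38 bits remain
Read 2: bits[10:18] width=8 -> value=239 (bin 11101111); offset now 18 = byte 2 bit 2; 30 bits remain
Read 3: bits[18:24] width=6 -> value=39 (bin 100111); offset now 24 = byte 3 bit 0; 24 bits remain
Read 4: bits[24:36] width=12 -> value=2925 (bin 101101101101); offset now 36 = byte 4 bit 4; 12 bits remain

Answer: 12 0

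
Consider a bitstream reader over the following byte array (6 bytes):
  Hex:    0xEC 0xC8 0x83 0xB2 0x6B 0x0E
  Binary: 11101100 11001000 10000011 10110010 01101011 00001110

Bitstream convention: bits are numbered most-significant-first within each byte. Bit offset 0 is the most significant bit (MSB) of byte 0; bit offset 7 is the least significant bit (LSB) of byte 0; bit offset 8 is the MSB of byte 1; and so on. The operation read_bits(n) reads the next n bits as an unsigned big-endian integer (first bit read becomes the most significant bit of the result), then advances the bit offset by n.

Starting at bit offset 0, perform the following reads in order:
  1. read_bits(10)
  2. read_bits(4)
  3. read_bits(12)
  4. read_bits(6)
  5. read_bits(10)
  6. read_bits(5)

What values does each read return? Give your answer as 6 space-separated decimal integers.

Read 1: bits[0:10] width=10 -> value=947 (bin 1110110011); offset now 10 = byte 1 bit 2; 38 bits remain
Read 2: bits[10:14] width=4 -> value=2 (bin 0010); offset now 14 = byte 1 bit 6; 34 bits remain
Read 3: bits[14:26] width=12 -> value=526 (bin 001000001110); offset now 26 = byte 3 bit 2; 22 bits remain
Read 4: bits[26:32] width=6 -> value=50 (bin 110010); offset now 32 = byte 4 bit 0; 16 bits remain
Read 5: bits[32:42] width=10 -> value=428 (bin 0110101100); offset now 42 = byte 5 bit 2; 6 bits remain
Read 6: bits[42:47] width=5 -> value=7 (bin 00111); offset now 47 = byte 5 bit 7; 1 bits remain

Answer: 947 2 526 50 428 7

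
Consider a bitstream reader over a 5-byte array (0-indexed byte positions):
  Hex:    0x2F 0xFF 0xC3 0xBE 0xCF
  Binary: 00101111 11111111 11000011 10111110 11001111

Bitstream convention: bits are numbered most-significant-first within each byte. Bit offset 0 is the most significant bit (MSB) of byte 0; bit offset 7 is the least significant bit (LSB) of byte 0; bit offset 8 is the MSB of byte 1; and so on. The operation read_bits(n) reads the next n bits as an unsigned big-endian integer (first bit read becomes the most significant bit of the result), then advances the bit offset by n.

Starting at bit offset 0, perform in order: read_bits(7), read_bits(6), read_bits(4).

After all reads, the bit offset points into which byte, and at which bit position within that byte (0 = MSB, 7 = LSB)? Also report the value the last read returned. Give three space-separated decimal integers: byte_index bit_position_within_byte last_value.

Read 1: bits[0:7] width=7 -> value=23 (bin 0010111); offset now 7 = byte 0 bit 7; 33 bits remain
Read 2: bits[7:13] width=6 -> value=63 (bin 111111); offset now 13 = byte 1 bit 5; 27 bits remain
Read 3: bits[13:17] width=4 -> value=15 (bin 1111); offset now 17 = byte 2 bit 1; 23 bits remain

Answer: 2 1 15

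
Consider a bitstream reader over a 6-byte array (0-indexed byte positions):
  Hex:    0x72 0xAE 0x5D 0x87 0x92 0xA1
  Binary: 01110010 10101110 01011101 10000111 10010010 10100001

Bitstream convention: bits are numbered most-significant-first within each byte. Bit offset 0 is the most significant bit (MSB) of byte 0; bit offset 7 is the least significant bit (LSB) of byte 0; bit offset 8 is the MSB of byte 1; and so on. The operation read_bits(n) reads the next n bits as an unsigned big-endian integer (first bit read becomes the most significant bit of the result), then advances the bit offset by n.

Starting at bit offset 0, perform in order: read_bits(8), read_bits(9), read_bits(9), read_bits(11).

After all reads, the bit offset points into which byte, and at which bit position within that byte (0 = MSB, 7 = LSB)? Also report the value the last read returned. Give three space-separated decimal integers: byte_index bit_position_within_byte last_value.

Answer: 4 5 242

Derivation:
Read 1: bits[0:8] width=8 -> value=114 (bin 01110010); offset now 8 = byte 1 bit 0; 40 bits remain
Read 2: bits[8:17] width=9 -> value=348 (bin 101011100); offset now 17 = byte 2 bit 1; 31 bits remain
Read 3: bits[17:26] width=9 -> value=374 (bin 101110110); offset now 26 = byte 3 bit 2; 22 bits remain
Read 4: bits[26:37] width=11 -> value=242 (bin 00011110010); offset now 37 = byte 4 bit 5; 11 bits remain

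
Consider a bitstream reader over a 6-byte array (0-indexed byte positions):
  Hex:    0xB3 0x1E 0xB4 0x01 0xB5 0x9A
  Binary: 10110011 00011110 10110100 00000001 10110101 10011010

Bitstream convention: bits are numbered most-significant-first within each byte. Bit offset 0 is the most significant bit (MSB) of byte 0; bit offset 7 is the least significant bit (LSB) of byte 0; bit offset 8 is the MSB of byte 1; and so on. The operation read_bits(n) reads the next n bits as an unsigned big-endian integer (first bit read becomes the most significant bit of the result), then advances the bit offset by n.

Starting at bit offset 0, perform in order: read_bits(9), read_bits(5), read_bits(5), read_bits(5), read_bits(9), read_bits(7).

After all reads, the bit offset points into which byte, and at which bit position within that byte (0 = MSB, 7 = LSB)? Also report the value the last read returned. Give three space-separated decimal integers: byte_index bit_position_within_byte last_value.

Answer: 5 0 53

Derivation:
Read 1: bits[0:9] width=9 -> value=358 (bin 101100110); offset now 9 = byte 1 bit 1; 39 bits remain
Read 2: bits[9:14] width=5 -> value=7 (bin 00111); offset now 14 = byte 1 bit 6; 34 bits remain
Read 3: bits[14:19] width=5 -> value=21 (bin 10101); offset now 19 = byte 2 bit 3; 29 bits remain
Read 4: bits[19:24] width=5 -> value=20 (bin 10100); offset now 24 = byte 3 bit 0; 24 bits remain
Read 5: bits[24:33] width=9 -> value=3 (bin 000000011); offset now 33 = byte 4 bit 1; 15 bits remain
Read 6: bits[33:40] width=7 -> value=53 (bin 0110101); offset now 40 = byte 5 bit 0; 8 bits remain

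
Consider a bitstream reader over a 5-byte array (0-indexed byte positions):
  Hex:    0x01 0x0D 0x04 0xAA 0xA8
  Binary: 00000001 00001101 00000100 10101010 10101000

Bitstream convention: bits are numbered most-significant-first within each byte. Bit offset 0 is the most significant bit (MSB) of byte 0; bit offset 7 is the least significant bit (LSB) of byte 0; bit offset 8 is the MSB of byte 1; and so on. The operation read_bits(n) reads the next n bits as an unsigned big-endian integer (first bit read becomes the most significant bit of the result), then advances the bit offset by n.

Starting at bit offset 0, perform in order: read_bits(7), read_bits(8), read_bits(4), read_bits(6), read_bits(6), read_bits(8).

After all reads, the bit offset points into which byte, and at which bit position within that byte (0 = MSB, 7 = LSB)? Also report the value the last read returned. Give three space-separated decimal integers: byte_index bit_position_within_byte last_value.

Answer: 4 7 84

Derivation:
Read 1: bits[0:7] width=7 -> value=0 (bin 0000000); offset now 7 = byte 0 bit 7; 33 bits remain
Read 2: bits[7:15] width=8 -> value=134 (bin 10000110); offset now 15 = byte 1 bit 7; 25 bits remain
Read 3: bits[15:19] width=4 -> value=8 (bin 1000); offset now 19 = byte 2 bit 3; 21 bits remain
Read 4: bits[19:25] width=6 -> value=9 (bin 001001); offset now 25 = byte 3 bit 1; 15 bits remain
Read 5: bits[25:31] width=6 -> value=21 (bin 010101); offset now 31 = byte 3 bit 7; 9 bits remain
Read 6: bits[31:39] width=8 -> value=84 (bin 01010100); offset now 39 = byte 4 bit 7; 1 bits remain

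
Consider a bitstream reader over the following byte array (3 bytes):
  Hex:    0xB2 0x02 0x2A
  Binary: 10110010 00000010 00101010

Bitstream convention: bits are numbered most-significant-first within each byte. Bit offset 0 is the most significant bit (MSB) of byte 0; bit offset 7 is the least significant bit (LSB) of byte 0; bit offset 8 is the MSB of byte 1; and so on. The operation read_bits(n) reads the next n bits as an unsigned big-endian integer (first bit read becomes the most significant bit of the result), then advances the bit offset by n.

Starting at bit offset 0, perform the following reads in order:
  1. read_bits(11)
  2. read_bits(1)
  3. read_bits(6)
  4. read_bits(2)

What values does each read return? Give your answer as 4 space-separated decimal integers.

Read 1: bits[0:11] width=11 -> value=1424 (bin 10110010000); offset now 11 = byte 1 bit 3; 13 bits remain
Read 2: bits[11:12] width=1 -> value=0 (bin 0); offset now 12 = byte 1 bit 4; 12 bits remain
Read 3: bits[12:18] width=6 -> value=8 (bin 001000); offset now 18 = byte 2 bit 2; 6 bits remain
Read 4: bits[18:20] width=2 -> value=2 (bin 10); offset now 20 = byte 2 bit 4; 4 bits remain

Answer: 1424 0 8 2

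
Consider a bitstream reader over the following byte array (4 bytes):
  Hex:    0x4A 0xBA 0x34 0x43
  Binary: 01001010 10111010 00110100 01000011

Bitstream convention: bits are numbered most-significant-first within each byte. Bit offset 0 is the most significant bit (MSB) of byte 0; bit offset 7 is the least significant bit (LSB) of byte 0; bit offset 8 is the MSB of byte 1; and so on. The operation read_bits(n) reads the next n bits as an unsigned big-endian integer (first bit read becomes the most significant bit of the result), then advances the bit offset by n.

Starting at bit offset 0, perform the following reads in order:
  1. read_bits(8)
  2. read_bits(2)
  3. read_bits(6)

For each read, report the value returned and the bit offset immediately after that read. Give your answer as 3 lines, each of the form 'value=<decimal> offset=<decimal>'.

Answer: value=74 offset=8
value=2 offset=10
value=58 offset=16

Derivation:
Read 1: bits[0:8] width=8 -> value=74 (bin 01001010); offset now 8 = byte 1 bit 0; 24 bits remain
Read 2: bits[8:10] width=2 -> value=2 (bin 10); offset now 10 = byte 1 bit 2; 22 bits remain
Read 3: bits[10:16] width=6 -> value=58 (bin 111010); offset now 16 = byte 2 bit 0; 16 bits remain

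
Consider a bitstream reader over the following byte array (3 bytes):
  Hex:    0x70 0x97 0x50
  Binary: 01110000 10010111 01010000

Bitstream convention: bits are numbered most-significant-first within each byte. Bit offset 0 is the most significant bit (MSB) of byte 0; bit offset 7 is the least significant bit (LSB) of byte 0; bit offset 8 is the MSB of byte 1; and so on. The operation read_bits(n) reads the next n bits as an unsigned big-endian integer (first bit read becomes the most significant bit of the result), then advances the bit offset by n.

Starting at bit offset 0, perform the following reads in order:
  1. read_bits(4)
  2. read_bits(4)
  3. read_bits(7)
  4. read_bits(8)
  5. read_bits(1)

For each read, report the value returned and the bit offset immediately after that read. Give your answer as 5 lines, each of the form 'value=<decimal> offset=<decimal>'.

Read 1: bits[0:4] width=4 -> value=7 (bin 0111); offset now 4 = byte 0 bit 4; 20 bits remain
Read 2: bits[4:8] width=4 -> value=0 (bin 0000); offset now 8 = byte 1 bit 0; 16 bits remain
Read 3: bits[8:15] width=7 -> value=75 (bin 1001011); offset now 15 = byte 1 bit 7; 9 bits remain
Read 4: bits[15:23] width=8 -> value=168 (bin 10101000); offset now 23 = byte 2 bit 7; 1 bits remain
Read 5: bits[23:24] width=1 -> value=0 (bin 0); offset now 24 = byte 3 bit 0; 0 bits remain

Answer: value=7 offset=4
value=0 offset=8
value=75 offset=15
value=168 offset=23
value=0 offset=24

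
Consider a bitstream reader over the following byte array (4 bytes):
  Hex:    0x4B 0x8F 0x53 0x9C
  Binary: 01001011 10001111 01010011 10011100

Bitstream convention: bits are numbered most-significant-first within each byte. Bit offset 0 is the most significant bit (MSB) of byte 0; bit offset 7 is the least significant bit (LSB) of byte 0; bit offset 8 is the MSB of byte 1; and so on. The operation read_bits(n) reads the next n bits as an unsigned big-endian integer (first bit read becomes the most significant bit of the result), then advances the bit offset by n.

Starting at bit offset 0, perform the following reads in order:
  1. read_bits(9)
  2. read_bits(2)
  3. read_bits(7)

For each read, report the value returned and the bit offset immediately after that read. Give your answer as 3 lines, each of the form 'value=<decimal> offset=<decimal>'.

Answer: value=151 offset=9
value=0 offset=11
value=61 offset=18

Derivation:
Read 1: bits[0:9] width=9 -> value=151 (bin 010010111); offset now 9 = byte 1 bit 1; 23 bits remain
Read 2: bits[9:11] width=2 -> value=0 (bin 00); offset now 11 = byte 1 bit 3; 21 bits remain
Read 3: bits[11:18] width=7 -> value=61 (bin 0111101); offset now 18 = byte 2 bit 2; 14 bits remain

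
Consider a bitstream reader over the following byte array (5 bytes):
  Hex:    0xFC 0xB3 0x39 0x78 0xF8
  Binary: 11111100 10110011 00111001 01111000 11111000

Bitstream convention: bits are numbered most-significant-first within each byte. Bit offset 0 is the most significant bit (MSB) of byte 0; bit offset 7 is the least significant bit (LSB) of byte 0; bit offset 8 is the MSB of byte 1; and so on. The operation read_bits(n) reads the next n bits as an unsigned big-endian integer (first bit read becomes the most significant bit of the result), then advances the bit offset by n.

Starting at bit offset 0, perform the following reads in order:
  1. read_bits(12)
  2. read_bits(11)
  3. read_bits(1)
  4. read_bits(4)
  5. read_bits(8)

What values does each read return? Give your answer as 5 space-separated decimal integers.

Read 1: bits[0:12] width=12 -> value=4043 (bin 111111001011); offset now 12 = byte 1 bit 4; 28 bits remain
Read 2: bits[12:23] width=11 -> value=412 (bin 00110011100); offset now 23 = byte 2 bit 7; 17 bits remain
Read 3: bits[23:24] width=1 -> value=1 (bin 1); offset now 24 = byte 3 bit 0; 16 bits remain
Read 4: bits[24:28] width=4 -> value=7 (bin 0111); offset now 28 = byte 3 bit 4; 12 bits remain
Read 5: bits[28:36] width=8 -> value=143 (bin 10001111); offset now 36 = byte 4 bit 4; 4 bits remain

Answer: 4043 412 1 7 143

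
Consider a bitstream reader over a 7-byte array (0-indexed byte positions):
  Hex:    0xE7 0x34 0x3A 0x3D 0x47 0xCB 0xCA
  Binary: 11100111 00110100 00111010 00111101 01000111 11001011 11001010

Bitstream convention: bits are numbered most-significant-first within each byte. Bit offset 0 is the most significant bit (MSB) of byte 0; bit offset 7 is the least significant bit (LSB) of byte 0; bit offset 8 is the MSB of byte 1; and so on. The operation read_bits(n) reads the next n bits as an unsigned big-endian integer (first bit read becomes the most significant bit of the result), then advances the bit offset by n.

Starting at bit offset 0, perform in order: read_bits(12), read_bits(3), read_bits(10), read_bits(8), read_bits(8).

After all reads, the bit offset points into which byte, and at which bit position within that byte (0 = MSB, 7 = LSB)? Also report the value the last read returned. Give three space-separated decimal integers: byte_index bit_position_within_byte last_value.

Answer: 5 1 143

Derivation:
Read 1: bits[0:12] width=12 -> value=3699 (bin 111001110011); offset now 12 = byte 1 bit 4; 44 bits remain
Read 2: bits[12:15] width=3 -> value=2 (bin 010); offset now 15 = byte 1 bit 7; 41 bits remain
Read 3: bits[15:25] width=10 -> value=116 (bin 0001110100); offset now 25 = byte 3 bit 1; 31 bits remain
Read 4: bits[25:33] width=8 -> value=122 (bin 01111010); offset now 33 = byte 4 bit 1; 23 bits remain
Read 5: bits[33:41] width=8 -> value=143 (bin 10001111); offset now 41 = byte 5 bit 1; 15 bits remain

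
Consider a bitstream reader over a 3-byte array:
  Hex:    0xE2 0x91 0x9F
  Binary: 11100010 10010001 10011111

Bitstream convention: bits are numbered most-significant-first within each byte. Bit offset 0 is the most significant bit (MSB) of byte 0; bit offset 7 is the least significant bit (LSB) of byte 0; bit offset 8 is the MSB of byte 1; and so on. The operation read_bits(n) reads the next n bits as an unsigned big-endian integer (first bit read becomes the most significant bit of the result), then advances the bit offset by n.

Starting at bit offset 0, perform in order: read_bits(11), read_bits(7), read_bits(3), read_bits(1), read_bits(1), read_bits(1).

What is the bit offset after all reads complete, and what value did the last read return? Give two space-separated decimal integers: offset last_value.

Answer: 24 1

Derivation:
Read 1: bits[0:11] width=11 -> value=1812 (bin 11100010100); offset now 11 = byte 1 bit 3; 13 bits remain
Read 2: bits[11:18] width=7 -> value=70 (bin 1000110); offset now 18 = byte 2 bit 2; 6 bits remain
Read 3: bits[18:21] width=3 -> value=3 (bin 011); offset now 21 = byte 2 bit 5; 3 bits remain
Read 4: bits[21:22] width=1 -> value=1 (bin 1); offset now 22 = byte 2 bit 6; 2 bits remain
Read 5: bits[22:23] width=1 -> value=1 (bin 1); offset now 23 = byte 2 bit 7; 1 bits remain
Read 6: bits[23:24] width=1 -> value=1 (bin 1); offset now 24 = byte 3 bit 0; 0 bits remain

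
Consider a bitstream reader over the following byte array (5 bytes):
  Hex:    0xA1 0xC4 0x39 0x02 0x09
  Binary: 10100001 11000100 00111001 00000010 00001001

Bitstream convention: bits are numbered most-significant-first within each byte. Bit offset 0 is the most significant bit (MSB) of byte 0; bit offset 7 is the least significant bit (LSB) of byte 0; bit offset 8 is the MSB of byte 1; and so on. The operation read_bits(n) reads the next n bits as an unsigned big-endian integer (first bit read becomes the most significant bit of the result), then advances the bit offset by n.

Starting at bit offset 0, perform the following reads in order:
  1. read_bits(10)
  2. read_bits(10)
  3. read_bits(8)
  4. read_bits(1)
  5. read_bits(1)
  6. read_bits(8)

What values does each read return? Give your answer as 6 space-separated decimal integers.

Answer: 647 67 144 0 0 130

Derivation:
Read 1: bits[0:10] width=10 -> value=647 (bin 1010000111); offset now 10 = byte 1 bit 2; 30 bits remain
Read 2: bits[10:20] width=10 -> value=67 (bin 0001000011); offset now 20 = byte 2 bit 4; 20 bits remain
Read 3: bits[20:28] width=8 -> value=144 (bin 10010000); offset now 28 = byte 3 bit 4; 12 bits remain
Read 4: bits[28:29] width=1 -> value=0 (bin 0); offset now 29 = byte 3 bit 5; 11 bits remain
Read 5: bits[29:30] width=1 -> value=0 (bin 0); offset now 30 = byte 3 bit 6; 10 bits remain
Read 6: bits[30:38] width=8 -> value=130 (bin 10000010); offset now 38 = byte 4 bit 6; 2 bits remain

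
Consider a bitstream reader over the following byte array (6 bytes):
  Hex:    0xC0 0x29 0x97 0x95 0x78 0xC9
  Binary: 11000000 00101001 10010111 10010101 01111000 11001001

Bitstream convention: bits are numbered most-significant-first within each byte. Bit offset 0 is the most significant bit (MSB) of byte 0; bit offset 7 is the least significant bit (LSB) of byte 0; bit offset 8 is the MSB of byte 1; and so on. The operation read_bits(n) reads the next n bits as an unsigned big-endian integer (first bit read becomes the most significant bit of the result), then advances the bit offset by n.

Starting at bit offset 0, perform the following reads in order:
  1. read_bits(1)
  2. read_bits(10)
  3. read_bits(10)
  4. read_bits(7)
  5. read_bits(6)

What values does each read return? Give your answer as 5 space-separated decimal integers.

Answer: 1 513 306 121 21

Derivation:
Read 1: bits[0:1] width=1 -> value=1 (bin 1); offset now 1 = byte 0 bit 1; 47 bits remain
Read 2: bits[1:11] width=10 -> value=513 (bin 1000000001); offset now 11 = byte 1 bit 3; 37 bits remain
Read 3: bits[11:21] width=10 -> value=306 (bin 0100110010); offset now 21 = byte 2 bit 5; 27 bits remain
Read 4: bits[21:28] width=7 -> value=121 (bin 1111001); offset now 28 = byte 3 bit 4; 20 bits remain
Read 5: bits[28:34] width=6 -> value=21 (bin 010101); offset now 34 = byte 4 bit 2; 14 bits remain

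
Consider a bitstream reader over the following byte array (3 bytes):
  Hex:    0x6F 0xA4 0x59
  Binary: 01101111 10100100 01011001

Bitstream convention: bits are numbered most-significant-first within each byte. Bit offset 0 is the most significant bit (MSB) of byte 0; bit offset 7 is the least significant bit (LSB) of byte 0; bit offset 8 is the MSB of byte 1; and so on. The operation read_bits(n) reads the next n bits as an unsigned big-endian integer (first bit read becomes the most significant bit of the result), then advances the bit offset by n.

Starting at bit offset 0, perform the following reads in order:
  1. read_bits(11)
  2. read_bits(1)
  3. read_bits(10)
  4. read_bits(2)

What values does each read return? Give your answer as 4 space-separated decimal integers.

Read 1: bits[0:11] width=11 -> value=893 (bin 01101111101); offset now 11 = byte 1 bit 3; 13 bits remain
Read 2: bits[11:12] width=1 -> value=0 (bin 0); offset now 12 = byte 1 bit 4; 12 bits remain
Read 3: bits[12:22] width=10 -> value=278 (bin 0100010110); offset now 22 = byte 2 bit 6; 2 bits remain
Read 4: bits[22:24] width=2 -> value=1 (bin 01); offset now 24 = byte 3 bit 0; 0 bits remain

Answer: 893 0 278 1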